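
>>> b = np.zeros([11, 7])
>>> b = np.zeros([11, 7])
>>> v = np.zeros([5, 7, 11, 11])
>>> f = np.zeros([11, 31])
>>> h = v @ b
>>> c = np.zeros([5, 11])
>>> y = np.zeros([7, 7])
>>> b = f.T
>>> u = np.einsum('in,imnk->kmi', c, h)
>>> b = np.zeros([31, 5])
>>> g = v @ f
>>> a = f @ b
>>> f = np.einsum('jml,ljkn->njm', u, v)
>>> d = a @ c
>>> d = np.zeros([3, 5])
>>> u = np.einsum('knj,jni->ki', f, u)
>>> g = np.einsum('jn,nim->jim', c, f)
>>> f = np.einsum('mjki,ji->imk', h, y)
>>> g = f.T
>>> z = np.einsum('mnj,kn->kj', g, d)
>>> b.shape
(31, 5)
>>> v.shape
(5, 7, 11, 11)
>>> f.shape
(7, 5, 11)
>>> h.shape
(5, 7, 11, 7)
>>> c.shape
(5, 11)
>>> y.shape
(7, 7)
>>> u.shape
(11, 5)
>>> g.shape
(11, 5, 7)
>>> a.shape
(11, 5)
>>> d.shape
(3, 5)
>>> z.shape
(3, 7)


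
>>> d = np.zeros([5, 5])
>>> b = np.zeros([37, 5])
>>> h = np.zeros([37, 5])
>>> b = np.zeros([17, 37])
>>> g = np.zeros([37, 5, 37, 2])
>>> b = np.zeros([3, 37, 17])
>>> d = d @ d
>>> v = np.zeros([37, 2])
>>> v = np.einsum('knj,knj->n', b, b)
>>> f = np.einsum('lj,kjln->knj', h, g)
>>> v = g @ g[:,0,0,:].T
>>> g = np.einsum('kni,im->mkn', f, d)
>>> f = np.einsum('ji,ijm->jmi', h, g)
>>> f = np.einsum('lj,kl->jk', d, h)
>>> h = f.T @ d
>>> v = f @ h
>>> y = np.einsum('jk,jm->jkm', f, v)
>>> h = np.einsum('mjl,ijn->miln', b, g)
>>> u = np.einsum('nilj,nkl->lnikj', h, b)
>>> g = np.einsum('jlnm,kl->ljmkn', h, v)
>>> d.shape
(5, 5)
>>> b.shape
(3, 37, 17)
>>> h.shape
(3, 5, 17, 2)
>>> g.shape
(5, 3, 2, 5, 17)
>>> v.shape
(5, 5)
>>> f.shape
(5, 37)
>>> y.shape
(5, 37, 5)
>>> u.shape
(17, 3, 5, 37, 2)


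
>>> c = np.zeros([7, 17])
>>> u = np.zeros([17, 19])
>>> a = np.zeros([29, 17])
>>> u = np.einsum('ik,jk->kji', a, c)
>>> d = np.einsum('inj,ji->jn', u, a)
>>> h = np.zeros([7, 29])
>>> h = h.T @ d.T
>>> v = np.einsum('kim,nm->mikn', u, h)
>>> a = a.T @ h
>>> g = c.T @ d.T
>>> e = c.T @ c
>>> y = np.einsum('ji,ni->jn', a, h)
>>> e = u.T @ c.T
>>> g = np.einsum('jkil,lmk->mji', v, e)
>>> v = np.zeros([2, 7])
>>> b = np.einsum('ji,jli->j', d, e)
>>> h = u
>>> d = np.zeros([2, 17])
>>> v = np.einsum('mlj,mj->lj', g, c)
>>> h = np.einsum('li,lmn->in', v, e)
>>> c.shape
(7, 17)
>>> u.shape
(17, 7, 29)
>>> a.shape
(17, 29)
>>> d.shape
(2, 17)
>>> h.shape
(17, 7)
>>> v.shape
(29, 17)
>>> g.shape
(7, 29, 17)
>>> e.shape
(29, 7, 7)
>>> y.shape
(17, 29)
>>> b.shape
(29,)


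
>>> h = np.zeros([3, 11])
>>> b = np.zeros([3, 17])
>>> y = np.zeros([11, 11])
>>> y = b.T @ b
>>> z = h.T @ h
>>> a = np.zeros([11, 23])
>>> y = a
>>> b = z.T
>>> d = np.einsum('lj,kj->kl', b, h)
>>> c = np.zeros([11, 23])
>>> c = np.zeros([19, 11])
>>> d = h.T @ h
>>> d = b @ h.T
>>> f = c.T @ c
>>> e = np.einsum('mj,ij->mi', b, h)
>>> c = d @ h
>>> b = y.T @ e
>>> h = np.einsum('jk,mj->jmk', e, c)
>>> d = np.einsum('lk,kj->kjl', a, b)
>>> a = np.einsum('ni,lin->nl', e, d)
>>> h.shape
(11, 11, 3)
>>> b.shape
(23, 3)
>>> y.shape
(11, 23)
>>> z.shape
(11, 11)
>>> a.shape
(11, 23)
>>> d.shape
(23, 3, 11)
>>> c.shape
(11, 11)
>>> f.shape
(11, 11)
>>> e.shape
(11, 3)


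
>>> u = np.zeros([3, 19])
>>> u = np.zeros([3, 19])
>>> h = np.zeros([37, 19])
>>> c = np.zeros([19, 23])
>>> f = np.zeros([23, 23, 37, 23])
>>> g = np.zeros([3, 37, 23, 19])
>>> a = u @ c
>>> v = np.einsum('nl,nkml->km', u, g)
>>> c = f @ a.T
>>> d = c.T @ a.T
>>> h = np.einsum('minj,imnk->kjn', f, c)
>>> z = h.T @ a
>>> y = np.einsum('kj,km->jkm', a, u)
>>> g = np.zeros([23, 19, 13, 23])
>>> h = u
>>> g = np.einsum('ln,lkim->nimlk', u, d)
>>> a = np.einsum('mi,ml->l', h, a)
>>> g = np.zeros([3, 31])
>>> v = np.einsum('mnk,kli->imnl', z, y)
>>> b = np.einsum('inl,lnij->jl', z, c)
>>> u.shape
(3, 19)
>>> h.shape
(3, 19)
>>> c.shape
(23, 23, 37, 3)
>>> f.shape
(23, 23, 37, 23)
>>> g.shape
(3, 31)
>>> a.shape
(23,)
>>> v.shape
(19, 37, 23, 3)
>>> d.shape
(3, 37, 23, 3)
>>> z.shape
(37, 23, 23)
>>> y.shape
(23, 3, 19)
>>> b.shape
(3, 23)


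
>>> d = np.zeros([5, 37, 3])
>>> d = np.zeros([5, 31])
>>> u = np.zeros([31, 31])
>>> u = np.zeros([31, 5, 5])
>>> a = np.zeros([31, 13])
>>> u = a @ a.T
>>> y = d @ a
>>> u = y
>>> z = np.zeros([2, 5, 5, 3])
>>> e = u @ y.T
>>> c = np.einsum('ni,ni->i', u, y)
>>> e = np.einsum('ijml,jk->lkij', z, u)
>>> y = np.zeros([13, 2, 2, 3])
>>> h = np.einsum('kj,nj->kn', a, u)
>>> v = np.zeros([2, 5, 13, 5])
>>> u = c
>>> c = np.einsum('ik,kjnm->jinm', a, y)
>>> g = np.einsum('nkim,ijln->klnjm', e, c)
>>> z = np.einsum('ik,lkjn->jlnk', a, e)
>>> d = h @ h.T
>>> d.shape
(31, 31)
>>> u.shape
(13,)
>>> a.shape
(31, 13)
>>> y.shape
(13, 2, 2, 3)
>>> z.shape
(2, 3, 5, 13)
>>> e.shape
(3, 13, 2, 5)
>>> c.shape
(2, 31, 2, 3)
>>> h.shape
(31, 5)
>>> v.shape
(2, 5, 13, 5)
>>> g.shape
(13, 2, 3, 31, 5)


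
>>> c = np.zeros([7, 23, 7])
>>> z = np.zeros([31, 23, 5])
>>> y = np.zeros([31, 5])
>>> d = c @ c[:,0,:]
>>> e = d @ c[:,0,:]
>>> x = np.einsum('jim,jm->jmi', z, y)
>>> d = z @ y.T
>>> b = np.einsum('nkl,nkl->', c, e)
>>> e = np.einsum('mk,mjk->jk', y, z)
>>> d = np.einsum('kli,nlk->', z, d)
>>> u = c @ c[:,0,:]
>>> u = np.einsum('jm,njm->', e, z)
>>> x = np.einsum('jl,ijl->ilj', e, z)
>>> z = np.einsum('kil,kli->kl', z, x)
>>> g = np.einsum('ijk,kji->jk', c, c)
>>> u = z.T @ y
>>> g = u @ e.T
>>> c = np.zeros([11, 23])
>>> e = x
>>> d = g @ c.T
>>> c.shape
(11, 23)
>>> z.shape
(31, 5)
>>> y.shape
(31, 5)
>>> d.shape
(5, 11)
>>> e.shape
(31, 5, 23)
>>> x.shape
(31, 5, 23)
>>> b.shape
()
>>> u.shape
(5, 5)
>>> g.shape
(5, 23)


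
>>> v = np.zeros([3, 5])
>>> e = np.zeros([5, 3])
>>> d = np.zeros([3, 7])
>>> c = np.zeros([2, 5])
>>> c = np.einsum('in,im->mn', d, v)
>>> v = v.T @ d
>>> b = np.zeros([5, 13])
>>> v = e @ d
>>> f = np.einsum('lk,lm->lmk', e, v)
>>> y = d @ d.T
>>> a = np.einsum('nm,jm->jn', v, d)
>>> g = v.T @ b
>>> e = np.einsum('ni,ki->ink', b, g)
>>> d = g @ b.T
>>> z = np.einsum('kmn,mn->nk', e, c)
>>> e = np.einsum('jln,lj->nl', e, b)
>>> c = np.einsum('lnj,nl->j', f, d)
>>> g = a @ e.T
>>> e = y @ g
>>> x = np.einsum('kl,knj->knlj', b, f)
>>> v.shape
(5, 7)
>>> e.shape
(3, 7)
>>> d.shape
(7, 5)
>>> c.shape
(3,)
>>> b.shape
(5, 13)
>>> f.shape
(5, 7, 3)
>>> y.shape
(3, 3)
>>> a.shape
(3, 5)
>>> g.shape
(3, 7)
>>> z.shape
(7, 13)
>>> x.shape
(5, 7, 13, 3)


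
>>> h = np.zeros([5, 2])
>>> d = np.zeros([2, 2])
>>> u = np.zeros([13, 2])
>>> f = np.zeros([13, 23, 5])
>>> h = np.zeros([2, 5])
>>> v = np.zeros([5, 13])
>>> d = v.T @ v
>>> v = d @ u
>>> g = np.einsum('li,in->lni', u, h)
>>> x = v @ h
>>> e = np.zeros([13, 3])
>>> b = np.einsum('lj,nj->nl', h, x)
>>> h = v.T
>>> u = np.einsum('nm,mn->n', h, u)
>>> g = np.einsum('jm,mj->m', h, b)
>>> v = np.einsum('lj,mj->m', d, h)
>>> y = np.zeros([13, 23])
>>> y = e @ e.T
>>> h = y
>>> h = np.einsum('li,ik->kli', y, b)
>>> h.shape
(2, 13, 13)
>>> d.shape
(13, 13)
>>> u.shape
(2,)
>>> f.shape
(13, 23, 5)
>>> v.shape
(2,)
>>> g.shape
(13,)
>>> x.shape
(13, 5)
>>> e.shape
(13, 3)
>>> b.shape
(13, 2)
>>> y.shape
(13, 13)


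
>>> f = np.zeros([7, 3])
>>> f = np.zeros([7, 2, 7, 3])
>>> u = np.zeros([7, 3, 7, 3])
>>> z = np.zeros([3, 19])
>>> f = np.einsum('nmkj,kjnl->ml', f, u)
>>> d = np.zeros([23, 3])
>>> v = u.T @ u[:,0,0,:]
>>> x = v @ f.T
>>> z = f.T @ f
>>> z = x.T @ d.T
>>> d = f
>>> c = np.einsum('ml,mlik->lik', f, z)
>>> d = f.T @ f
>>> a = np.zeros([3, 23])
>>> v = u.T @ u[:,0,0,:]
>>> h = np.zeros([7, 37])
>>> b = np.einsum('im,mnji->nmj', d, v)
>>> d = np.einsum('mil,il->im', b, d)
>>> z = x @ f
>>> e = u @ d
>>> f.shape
(2, 3)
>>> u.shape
(7, 3, 7, 3)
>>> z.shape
(3, 7, 3, 3)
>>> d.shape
(3, 7)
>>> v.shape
(3, 7, 3, 3)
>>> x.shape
(3, 7, 3, 2)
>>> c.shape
(3, 7, 23)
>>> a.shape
(3, 23)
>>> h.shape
(7, 37)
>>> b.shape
(7, 3, 3)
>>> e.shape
(7, 3, 7, 7)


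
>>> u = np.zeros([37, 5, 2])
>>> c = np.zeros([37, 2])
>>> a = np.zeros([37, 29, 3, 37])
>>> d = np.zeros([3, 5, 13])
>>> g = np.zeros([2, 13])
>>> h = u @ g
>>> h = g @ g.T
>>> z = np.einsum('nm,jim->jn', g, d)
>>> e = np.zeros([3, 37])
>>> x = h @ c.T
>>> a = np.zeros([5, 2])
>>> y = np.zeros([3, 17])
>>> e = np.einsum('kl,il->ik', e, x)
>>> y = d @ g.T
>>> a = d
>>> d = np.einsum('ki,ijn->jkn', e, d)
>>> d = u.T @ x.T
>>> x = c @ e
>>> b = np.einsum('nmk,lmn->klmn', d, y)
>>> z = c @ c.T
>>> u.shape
(37, 5, 2)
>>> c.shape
(37, 2)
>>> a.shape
(3, 5, 13)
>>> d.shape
(2, 5, 2)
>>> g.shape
(2, 13)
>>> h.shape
(2, 2)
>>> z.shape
(37, 37)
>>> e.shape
(2, 3)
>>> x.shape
(37, 3)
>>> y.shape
(3, 5, 2)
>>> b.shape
(2, 3, 5, 2)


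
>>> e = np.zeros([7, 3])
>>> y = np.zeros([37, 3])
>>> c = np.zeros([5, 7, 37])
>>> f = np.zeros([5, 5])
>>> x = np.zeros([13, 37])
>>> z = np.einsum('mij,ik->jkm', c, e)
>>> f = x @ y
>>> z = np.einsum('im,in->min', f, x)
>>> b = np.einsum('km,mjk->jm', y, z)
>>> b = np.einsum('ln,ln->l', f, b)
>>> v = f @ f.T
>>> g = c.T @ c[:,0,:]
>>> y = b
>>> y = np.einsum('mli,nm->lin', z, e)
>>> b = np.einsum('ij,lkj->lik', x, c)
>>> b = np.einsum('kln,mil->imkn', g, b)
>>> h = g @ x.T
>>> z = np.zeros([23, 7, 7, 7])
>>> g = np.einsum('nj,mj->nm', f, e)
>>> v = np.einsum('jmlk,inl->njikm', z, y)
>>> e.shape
(7, 3)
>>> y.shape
(13, 37, 7)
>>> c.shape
(5, 7, 37)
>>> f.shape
(13, 3)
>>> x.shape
(13, 37)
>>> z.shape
(23, 7, 7, 7)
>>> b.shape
(13, 5, 37, 37)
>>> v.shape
(37, 23, 13, 7, 7)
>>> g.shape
(13, 7)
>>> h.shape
(37, 7, 13)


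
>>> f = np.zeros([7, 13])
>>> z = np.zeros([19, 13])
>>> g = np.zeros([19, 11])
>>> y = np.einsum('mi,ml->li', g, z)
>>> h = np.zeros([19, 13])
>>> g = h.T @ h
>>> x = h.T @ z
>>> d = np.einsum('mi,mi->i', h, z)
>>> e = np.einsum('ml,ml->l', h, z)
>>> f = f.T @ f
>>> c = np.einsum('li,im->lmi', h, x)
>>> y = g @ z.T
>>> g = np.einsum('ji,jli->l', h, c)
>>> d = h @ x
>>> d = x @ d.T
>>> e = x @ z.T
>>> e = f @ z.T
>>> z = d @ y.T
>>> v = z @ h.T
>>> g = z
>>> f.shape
(13, 13)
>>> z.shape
(13, 13)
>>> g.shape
(13, 13)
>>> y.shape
(13, 19)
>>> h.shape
(19, 13)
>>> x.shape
(13, 13)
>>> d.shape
(13, 19)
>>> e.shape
(13, 19)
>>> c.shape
(19, 13, 13)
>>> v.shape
(13, 19)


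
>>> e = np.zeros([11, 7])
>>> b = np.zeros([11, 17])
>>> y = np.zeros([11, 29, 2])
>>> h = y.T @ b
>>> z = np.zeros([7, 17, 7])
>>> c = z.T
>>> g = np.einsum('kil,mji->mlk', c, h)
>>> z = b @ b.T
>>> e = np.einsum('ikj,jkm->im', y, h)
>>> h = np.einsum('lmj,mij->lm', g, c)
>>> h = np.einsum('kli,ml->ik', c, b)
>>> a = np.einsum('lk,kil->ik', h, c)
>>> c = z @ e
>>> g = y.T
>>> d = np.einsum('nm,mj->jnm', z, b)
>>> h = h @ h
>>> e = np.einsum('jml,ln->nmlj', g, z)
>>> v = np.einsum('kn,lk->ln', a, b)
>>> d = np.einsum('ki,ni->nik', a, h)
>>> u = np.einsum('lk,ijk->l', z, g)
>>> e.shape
(11, 29, 11, 2)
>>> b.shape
(11, 17)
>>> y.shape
(11, 29, 2)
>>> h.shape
(7, 7)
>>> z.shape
(11, 11)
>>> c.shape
(11, 17)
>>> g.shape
(2, 29, 11)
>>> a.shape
(17, 7)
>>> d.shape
(7, 7, 17)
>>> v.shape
(11, 7)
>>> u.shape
(11,)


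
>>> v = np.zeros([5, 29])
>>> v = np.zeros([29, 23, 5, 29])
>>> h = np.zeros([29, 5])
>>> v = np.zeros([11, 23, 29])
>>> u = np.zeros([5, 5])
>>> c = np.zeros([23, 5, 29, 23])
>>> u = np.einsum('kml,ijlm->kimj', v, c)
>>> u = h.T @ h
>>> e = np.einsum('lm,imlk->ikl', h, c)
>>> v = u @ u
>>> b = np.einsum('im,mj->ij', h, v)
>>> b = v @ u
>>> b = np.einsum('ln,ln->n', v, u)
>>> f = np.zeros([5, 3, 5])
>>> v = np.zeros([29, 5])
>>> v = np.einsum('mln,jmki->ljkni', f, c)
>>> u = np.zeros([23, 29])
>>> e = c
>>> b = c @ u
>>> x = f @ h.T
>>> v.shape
(3, 23, 29, 5, 23)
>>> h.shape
(29, 5)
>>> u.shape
(23, 29)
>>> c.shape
(23, 5, 29, 23)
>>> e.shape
(23, 5, 29, 23)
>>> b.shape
(23, 5, 29, 29)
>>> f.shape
(5, 3, 5)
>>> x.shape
(5, 3, 29)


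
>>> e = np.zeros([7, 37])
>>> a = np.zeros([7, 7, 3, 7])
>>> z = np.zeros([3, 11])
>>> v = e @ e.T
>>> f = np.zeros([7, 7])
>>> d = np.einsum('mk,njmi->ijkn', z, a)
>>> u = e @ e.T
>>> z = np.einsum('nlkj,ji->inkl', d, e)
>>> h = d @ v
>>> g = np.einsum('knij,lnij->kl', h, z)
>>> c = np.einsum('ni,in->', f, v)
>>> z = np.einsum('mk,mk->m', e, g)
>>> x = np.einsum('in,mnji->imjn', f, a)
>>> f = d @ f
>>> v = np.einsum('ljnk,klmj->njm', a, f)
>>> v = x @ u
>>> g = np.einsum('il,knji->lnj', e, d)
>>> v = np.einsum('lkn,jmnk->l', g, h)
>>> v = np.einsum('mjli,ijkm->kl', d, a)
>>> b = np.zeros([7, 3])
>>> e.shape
(7, 37)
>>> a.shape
(7, 7, 3, 7)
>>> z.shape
(7,)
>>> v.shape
(3, 11)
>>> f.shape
(7, 7, 11, 7)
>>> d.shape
(7, 7, 11, 7)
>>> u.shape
(7, 7)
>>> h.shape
(7, 7, 11, 7)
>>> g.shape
(37, 7, 11)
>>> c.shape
()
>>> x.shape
(7, 7, 3, 7)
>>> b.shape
(7, 3)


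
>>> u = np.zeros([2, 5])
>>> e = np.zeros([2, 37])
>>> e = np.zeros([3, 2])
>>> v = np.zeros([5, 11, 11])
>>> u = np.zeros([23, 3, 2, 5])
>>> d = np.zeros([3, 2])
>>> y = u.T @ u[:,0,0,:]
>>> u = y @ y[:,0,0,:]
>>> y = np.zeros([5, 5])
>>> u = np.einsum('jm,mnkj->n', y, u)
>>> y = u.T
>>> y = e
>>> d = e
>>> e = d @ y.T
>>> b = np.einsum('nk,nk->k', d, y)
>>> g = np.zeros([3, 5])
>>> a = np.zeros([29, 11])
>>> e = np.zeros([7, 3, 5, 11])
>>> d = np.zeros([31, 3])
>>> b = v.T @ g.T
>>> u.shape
(2,)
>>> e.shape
(7, 3, 5, 11)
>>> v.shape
(5, 11, 11)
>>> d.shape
(31, 3)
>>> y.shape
(3, 2)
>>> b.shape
(11, 11, 3)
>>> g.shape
(3, 5)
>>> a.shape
(29, 11)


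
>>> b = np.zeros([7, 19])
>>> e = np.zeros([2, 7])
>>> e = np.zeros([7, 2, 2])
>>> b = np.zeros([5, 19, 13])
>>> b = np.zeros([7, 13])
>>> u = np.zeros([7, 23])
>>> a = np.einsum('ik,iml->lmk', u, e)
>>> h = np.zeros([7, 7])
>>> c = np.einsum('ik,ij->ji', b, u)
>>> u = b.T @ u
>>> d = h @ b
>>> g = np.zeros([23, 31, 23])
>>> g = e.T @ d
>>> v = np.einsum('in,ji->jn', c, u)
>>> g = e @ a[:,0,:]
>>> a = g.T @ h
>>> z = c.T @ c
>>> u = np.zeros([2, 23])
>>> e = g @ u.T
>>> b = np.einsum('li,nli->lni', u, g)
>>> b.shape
(2, 7, 23)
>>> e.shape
(7, 2, 2)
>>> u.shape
(2, 23)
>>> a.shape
(23, 2, 7)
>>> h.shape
(7, 7)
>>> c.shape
(23, 7)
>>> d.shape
(7, 13)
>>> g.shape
(7, 2, 23)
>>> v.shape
(13, 7)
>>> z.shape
(7, 7)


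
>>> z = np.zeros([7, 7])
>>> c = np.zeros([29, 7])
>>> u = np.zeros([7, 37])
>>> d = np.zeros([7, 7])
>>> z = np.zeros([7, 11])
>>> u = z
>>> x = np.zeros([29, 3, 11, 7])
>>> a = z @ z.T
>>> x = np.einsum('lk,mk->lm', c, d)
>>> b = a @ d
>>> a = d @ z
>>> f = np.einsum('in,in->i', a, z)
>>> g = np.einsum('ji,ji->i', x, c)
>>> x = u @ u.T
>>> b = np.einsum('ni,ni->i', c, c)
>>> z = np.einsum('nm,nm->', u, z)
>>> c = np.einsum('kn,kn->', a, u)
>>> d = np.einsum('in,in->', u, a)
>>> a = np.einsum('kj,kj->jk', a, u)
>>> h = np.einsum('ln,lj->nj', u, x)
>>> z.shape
()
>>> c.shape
()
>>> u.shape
(7, 11)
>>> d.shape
()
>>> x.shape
(7, 7)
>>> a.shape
(11, 7)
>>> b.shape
(7,)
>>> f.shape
(7,)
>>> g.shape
(7,)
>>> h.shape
(11, 7)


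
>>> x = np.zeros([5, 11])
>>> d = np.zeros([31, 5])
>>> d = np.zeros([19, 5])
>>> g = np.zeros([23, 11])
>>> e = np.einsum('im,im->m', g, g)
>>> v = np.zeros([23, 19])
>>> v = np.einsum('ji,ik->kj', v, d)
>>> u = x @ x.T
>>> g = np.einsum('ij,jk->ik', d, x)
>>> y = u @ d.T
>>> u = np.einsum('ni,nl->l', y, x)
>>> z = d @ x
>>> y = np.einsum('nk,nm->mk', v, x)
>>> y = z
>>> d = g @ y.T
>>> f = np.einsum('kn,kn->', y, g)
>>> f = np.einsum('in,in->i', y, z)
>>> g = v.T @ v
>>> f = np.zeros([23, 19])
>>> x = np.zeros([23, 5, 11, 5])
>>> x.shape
(23, 5, 11, 5)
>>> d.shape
(19, 19)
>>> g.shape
(23, 23)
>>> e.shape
(11,)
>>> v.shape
(5, 23)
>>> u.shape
(11,)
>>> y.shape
(19, 11)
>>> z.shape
(19, 11)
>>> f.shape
(23, 19)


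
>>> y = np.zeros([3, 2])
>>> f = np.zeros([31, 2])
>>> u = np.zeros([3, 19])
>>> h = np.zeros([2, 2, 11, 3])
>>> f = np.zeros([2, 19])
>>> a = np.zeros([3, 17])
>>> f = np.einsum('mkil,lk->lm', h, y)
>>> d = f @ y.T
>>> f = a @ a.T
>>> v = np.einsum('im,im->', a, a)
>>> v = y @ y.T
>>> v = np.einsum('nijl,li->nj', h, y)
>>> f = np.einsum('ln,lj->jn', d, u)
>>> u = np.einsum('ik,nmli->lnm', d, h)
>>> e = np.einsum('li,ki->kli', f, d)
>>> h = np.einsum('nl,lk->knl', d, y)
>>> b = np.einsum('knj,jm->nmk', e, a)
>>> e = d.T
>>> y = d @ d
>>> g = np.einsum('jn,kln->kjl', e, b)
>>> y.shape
(3, 3)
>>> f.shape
(19, 3)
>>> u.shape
(11, 2, 2)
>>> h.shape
(2, 3, 3)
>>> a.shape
(3, 17)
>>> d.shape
(3, 3)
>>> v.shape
(2, 11)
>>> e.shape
(3, 3)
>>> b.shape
(19, 17, 3)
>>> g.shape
(19, 3, 17)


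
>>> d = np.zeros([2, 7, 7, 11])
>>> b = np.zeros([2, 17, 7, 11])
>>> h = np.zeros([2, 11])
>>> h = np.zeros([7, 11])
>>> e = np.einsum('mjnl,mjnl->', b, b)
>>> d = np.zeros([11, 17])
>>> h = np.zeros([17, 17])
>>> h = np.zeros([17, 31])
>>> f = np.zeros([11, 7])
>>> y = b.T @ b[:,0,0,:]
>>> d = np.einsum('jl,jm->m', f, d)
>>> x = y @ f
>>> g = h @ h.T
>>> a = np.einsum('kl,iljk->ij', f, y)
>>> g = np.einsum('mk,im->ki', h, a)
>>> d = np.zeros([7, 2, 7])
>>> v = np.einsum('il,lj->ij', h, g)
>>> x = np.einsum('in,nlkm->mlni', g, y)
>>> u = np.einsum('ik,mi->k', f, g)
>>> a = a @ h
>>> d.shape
(7, 2, 7)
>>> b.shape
(2, 17, 7, 11)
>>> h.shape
(17, 31)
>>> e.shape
()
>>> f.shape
(11, 7)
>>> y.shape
(11, 7, 17, 11)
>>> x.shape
(11, 7, 11, 31)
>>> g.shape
(31, 11)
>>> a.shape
(11, 31)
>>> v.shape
(17, 11)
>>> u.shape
(7,)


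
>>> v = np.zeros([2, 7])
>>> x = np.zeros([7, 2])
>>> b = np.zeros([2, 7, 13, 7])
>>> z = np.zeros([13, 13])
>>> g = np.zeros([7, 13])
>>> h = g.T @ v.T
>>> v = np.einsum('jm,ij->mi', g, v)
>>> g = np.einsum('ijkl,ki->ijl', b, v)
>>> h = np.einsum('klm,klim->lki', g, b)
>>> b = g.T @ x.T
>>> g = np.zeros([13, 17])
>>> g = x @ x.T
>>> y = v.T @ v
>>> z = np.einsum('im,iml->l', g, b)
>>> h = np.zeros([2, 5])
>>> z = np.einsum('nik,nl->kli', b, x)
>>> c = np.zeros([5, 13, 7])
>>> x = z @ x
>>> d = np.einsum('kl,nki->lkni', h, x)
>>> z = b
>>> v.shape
(13, 2)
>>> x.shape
(7, 2, 2)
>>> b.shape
(7, 7, 7)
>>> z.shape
(7, 7, 7)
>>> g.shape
(7, 7)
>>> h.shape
(2, 5)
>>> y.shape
(2, 2)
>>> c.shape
(5, 13, 7)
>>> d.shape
(5, 2, 7, 2)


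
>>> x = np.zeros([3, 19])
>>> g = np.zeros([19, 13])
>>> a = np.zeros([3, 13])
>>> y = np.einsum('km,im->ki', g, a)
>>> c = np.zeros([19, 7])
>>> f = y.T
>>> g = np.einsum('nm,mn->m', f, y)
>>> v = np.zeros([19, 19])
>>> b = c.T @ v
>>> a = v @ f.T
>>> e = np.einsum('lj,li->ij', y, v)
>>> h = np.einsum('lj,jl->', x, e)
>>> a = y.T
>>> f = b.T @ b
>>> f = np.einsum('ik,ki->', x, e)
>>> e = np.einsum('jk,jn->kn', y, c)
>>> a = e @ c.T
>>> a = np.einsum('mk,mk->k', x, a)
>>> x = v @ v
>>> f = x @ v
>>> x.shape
(19, 19)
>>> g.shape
(19,)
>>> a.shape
(19,)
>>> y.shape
(19, 3)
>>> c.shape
(19, 7)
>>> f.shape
(19, 19)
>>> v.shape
(19, 19)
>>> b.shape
(7, 19)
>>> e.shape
(3, 7)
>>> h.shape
()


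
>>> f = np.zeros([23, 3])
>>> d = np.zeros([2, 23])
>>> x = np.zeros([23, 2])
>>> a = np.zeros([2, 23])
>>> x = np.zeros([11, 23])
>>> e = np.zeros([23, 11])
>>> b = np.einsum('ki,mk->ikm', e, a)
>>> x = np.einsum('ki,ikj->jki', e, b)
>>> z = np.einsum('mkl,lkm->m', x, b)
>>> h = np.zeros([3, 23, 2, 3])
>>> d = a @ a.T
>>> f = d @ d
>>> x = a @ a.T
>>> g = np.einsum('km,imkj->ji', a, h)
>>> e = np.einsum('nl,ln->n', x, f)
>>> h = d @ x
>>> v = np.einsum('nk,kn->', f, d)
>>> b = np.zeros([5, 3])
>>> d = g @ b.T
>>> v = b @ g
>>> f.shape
(2, 2)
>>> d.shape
(3, 5)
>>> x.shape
(2, 2)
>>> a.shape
(2, 23)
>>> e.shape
(2,)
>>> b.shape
(5, 3)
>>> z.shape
(2,)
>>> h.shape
(2, 2)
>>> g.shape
(3, 3)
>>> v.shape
(5, 3)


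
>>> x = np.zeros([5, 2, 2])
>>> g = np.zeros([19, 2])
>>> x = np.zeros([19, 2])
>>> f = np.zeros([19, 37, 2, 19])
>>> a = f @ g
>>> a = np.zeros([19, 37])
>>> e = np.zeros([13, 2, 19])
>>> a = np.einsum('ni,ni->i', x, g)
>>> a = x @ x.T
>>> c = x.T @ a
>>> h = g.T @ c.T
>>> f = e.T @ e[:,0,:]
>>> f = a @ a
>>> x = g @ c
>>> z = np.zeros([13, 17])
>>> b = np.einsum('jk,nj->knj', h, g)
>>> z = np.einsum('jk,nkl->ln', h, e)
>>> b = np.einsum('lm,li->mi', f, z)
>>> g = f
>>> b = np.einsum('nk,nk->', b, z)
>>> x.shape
(19, 19)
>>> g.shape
(19, 19)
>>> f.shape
(19, 19)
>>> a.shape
(19, 19)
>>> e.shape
(13, 2, 19)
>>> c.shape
(2, 19)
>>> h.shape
(2, 2)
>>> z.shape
(19, 13)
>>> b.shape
()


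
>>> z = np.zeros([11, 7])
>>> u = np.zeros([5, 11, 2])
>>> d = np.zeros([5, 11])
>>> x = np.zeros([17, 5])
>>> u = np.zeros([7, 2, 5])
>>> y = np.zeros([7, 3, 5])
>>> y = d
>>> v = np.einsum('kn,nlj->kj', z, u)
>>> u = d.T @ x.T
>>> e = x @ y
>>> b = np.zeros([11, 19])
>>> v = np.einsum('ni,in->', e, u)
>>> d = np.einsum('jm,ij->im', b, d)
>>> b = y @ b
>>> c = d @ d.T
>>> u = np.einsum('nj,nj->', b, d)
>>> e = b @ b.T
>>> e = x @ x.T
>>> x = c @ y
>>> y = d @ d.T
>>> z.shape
(11, 7)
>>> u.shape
()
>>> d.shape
(5, 19)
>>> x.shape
(5, 11)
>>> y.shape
(5, 5)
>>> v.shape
()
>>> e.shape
(17, 17)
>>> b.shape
(5, 19)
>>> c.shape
(5, 5)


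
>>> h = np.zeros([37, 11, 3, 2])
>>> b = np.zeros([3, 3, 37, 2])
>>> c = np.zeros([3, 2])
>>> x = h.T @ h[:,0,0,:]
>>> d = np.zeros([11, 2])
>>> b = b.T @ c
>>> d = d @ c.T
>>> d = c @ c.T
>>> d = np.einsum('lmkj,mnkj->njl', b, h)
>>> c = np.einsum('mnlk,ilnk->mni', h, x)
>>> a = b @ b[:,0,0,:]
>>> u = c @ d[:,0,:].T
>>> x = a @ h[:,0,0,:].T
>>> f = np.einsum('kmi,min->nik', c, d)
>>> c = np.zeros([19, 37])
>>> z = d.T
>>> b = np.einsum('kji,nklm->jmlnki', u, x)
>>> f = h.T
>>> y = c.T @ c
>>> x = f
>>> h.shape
(37, 11, 3, 2)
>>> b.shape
(11, 37, 3, 2, 37, 11)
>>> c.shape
(19, 37)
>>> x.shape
(2, 3, 11, 37)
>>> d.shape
(11, 2, 2)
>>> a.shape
(2, 37, 3, 2)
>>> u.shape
(37, 11, 11)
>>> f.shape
(2, 3, 11, 37)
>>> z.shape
(2, 2, 11)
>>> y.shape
(37, 37)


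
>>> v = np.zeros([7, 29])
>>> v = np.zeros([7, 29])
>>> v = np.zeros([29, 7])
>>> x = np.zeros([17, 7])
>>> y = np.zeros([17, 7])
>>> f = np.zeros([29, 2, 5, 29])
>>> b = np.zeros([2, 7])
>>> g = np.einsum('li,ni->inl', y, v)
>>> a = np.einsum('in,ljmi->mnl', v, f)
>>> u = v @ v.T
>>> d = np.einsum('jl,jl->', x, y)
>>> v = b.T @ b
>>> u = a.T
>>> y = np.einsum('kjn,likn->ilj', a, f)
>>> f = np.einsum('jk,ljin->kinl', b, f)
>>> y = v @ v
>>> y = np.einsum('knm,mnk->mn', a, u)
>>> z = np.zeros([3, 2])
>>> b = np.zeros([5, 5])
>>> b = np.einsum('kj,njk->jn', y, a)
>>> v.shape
(7, 7)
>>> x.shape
(17, 7)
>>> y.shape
(29, 7)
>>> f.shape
(7, 5, 29, 29)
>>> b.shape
(7, 5)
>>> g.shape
(7, 29, 17)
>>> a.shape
(5, 7, 29)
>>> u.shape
(29, 7, 5)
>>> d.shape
()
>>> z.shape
(3, 2)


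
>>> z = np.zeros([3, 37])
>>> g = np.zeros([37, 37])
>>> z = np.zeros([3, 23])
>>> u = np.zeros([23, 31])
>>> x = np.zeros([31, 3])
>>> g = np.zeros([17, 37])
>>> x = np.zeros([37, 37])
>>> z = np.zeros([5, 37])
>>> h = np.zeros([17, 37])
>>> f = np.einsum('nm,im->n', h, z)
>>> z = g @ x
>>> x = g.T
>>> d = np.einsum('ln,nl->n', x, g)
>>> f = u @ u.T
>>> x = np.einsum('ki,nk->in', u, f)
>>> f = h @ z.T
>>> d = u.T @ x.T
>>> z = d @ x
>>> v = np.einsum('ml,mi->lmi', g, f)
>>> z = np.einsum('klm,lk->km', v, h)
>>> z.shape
(37, 17)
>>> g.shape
(17, 37)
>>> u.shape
(23, 31)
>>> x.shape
(31, 23)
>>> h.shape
(17, 37)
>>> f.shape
(17, 17)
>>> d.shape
(31, 31)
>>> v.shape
(37, 17, 17)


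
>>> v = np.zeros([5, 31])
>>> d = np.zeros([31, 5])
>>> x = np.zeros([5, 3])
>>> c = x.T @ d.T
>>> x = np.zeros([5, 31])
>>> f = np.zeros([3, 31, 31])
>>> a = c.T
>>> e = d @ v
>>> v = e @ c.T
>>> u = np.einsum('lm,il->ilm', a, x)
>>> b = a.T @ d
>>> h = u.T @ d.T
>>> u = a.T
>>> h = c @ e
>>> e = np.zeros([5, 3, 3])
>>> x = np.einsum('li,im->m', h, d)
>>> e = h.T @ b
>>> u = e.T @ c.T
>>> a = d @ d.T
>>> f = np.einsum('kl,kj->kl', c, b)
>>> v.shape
(31, 3)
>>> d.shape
(31, 5)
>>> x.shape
(5,)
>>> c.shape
(3, 31)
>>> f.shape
(3, 31)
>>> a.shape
(31, 31)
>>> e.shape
(31, 5)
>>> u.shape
(5, 3)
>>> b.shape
(3, 5)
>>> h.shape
(3, 31)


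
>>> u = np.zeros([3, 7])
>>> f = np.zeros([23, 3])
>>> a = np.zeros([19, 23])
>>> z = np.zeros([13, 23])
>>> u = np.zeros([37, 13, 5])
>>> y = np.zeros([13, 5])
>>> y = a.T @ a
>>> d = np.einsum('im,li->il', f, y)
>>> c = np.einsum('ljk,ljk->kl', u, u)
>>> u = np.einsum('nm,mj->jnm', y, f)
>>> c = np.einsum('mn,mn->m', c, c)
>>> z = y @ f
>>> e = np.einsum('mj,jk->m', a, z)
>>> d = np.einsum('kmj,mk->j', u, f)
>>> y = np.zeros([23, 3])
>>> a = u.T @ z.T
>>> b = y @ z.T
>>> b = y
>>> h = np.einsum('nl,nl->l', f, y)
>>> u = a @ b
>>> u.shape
(23, 23, 3)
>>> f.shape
(23, 3)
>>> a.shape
(23, 23, 23)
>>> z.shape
(23, 3)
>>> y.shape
(23, 3)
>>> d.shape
(23,)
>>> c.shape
(5,)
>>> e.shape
(19,)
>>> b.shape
(23, 3)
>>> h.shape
(3,)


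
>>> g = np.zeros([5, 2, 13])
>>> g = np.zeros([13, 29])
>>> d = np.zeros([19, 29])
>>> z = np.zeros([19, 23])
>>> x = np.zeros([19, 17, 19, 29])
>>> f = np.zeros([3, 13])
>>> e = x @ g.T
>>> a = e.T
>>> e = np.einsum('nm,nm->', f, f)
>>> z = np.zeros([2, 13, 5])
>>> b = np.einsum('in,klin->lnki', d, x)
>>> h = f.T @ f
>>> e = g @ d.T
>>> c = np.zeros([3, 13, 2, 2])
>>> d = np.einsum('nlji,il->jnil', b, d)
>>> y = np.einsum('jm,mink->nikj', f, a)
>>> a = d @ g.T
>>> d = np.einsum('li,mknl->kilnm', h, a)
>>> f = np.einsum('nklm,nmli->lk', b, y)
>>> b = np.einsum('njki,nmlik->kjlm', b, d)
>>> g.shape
(13, 29)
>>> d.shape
(17, 13, 13, 19, 19)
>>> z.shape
(2, 13, 5)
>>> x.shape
(19, 17, 19, 29)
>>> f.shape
(19, 29)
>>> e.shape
(13, 19)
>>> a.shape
(19, 17, 19, 13)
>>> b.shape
(19, 29, 13, 13)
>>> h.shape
(13, 13)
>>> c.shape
(3, 13, 2, 2)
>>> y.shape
(17, 19, 19, 3)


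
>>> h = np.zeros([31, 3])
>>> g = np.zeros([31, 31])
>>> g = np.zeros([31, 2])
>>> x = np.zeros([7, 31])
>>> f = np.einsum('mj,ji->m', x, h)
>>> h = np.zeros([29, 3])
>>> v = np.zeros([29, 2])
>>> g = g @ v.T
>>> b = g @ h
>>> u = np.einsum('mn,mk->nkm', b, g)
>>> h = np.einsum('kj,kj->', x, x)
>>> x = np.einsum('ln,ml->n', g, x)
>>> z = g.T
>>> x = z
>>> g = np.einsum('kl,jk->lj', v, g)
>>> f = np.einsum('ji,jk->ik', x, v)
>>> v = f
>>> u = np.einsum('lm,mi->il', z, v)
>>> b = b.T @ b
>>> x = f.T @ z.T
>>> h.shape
()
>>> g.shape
(2, 31)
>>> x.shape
(2, 29)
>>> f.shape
(31, 2)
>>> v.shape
(31, 2)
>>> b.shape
(3, 3)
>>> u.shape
(2, 29)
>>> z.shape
(29, 31)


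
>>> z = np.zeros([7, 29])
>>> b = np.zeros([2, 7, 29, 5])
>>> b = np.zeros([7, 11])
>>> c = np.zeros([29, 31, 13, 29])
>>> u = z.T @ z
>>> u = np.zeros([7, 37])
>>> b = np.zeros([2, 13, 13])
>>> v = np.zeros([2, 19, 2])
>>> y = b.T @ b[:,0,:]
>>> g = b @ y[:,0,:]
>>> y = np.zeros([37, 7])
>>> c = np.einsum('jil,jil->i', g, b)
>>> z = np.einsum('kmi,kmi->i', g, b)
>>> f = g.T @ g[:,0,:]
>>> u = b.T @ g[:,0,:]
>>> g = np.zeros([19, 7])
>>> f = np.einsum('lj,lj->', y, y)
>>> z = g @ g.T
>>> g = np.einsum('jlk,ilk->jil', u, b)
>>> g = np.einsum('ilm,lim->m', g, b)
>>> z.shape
(19, 19)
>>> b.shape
(2, 13, 13)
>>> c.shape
(13,)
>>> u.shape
(13, 13, 13)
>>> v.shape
(2, 19, 2)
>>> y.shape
(37, 7)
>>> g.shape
(13,)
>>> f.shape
()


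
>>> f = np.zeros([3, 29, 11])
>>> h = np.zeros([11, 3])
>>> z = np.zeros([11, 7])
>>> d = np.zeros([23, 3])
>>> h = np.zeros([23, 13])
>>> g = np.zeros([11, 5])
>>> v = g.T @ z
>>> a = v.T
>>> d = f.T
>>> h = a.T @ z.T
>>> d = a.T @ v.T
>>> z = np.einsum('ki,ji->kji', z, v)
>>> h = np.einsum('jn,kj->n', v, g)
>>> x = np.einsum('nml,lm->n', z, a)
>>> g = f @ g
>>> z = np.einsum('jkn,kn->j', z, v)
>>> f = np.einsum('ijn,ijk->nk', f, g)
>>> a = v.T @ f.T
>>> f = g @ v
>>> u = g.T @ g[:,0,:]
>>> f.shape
(3, 29, 7)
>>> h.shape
(7,)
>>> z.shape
(11,)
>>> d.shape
(5, 5)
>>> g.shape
(3, 29, 5)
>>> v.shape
(5, 7)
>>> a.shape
(7, 11)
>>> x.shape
(11,)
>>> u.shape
(5, 29, 5)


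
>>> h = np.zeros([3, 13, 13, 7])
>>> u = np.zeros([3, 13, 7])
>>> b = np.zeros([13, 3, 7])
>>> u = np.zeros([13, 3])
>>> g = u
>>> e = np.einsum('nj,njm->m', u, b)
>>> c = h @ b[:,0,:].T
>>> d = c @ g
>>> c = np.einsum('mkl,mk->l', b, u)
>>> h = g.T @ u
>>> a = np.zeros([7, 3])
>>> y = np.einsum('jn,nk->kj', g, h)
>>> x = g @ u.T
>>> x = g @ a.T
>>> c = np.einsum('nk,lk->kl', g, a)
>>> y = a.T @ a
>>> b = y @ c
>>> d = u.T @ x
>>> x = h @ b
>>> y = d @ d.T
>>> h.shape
(3, 3)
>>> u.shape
(13, 3)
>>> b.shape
(3, 7)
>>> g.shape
(13, 3)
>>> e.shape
(7,)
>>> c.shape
(3, 7)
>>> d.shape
(3, 7)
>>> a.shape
(7, 3)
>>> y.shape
(3, 3)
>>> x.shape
(3, 7)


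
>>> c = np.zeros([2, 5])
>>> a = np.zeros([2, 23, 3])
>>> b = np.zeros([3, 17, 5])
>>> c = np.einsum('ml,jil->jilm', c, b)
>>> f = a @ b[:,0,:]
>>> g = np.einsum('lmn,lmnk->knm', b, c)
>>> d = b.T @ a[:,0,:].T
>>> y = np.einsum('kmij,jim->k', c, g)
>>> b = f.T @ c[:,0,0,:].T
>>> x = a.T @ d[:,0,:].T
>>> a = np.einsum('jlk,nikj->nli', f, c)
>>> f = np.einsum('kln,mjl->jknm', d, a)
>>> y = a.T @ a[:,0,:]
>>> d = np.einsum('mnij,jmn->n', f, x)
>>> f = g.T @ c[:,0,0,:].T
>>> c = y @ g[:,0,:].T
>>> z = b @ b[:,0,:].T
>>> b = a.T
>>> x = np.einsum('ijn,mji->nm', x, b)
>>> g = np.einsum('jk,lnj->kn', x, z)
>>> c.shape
(17, 23, 2)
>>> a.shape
(3, 23, 17)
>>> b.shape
(17, 23, 3)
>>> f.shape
(17, 5, 3)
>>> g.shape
(17, 23)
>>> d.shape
(5,)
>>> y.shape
(17, 23, 17)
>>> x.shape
(5, 17)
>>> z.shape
(5, 23, 5)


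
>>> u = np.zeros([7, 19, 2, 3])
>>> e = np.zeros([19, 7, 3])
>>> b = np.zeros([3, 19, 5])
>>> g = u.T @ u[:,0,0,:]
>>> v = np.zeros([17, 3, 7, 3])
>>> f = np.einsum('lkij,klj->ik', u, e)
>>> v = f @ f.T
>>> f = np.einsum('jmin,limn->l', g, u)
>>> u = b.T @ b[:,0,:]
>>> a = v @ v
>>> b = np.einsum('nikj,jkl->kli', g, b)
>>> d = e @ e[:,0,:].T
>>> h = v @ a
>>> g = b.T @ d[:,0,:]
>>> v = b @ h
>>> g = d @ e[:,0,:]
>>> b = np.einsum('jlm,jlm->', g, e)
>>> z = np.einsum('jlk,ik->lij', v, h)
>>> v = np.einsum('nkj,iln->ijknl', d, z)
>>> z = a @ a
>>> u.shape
(5, 19, 5)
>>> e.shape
(19, 7, 3)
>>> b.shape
()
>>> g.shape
(19, 7, 3)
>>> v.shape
(5, 19, 7, 19, 2)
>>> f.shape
(7,)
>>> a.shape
(2, 2)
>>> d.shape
(19, 7, 19)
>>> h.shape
(2, 2)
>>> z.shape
(2, 2)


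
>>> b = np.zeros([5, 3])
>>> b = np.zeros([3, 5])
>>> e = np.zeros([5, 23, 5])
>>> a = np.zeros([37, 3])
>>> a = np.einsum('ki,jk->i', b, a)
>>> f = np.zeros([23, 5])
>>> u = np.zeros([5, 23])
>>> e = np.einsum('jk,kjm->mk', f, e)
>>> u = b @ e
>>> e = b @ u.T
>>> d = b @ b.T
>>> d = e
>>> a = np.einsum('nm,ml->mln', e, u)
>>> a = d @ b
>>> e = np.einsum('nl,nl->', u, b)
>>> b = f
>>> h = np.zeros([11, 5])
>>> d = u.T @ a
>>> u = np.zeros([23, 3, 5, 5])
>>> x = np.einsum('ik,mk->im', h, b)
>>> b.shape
(23, 5)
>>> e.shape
()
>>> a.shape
(3, 5)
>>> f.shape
(23, 5)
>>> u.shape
(23, 3, 5, 5)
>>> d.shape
(5, 5)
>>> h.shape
(11, 5)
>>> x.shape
(11, 23)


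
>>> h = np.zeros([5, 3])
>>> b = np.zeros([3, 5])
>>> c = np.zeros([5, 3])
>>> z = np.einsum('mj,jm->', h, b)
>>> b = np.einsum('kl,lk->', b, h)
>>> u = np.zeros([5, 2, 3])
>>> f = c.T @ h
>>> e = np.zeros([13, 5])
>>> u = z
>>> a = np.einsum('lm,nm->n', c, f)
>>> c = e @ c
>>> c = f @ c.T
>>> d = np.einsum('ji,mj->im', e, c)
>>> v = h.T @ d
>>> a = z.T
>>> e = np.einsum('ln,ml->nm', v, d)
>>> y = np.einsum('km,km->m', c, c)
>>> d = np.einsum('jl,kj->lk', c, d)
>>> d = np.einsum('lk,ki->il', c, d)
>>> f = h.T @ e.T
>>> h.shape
(5, 3)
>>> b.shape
()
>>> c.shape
(3, 13)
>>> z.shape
()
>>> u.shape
()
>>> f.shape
(3, 3)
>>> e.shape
(3, 5)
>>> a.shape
()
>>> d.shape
(5, 3)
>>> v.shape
(3, 3)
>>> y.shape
(13,)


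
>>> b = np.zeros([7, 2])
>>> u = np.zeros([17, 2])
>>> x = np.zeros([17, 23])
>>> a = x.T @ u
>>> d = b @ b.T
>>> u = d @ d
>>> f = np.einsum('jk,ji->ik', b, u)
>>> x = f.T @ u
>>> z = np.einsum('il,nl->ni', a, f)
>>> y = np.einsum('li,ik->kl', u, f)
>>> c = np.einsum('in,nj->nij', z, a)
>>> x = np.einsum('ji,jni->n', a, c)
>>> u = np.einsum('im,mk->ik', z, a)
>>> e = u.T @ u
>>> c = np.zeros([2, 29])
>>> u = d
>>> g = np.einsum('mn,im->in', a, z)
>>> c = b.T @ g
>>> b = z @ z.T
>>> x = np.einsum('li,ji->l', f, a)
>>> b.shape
(7, 7)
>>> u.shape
(7, 7)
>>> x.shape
(7,)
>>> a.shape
(23, 2)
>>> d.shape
(7, 7)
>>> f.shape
(7, 2)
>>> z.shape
(7, 23)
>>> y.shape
(2, 7)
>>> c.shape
(2, 2)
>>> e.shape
(2, 2)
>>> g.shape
(7, 2)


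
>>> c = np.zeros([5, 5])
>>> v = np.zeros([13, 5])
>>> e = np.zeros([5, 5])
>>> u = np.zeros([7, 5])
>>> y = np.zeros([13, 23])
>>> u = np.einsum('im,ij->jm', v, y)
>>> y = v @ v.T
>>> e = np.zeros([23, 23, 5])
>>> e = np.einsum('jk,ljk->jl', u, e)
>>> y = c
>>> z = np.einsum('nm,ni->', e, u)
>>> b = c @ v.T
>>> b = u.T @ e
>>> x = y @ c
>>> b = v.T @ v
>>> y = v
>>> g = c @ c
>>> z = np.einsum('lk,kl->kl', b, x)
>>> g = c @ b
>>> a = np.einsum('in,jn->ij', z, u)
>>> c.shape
(5, 5)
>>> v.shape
(13, 5)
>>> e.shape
(23, 23)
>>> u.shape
(23, 5)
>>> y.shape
(13, 5)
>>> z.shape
(5, 5)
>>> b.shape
(5, 5)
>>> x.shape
(5, 5)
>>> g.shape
(5, 5)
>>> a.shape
(5, 23)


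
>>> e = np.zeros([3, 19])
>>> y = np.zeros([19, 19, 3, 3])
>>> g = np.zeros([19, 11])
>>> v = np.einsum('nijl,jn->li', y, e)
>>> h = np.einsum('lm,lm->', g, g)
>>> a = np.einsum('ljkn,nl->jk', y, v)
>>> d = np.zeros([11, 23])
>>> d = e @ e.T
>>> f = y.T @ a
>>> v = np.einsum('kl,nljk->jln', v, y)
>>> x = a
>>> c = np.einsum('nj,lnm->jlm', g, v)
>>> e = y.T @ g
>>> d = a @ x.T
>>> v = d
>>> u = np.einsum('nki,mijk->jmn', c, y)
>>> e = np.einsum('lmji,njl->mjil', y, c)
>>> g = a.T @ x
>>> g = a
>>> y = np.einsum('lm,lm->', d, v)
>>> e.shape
(19, 3, 3, 19)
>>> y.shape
()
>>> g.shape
(19, 3)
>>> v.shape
(19, 19)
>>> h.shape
()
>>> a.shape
(19, 3)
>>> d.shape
(19, 19)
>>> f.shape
(3, 3, 19, 3)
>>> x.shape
(19, 3)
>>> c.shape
(11, 3, 19)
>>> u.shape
(3, 19, 11)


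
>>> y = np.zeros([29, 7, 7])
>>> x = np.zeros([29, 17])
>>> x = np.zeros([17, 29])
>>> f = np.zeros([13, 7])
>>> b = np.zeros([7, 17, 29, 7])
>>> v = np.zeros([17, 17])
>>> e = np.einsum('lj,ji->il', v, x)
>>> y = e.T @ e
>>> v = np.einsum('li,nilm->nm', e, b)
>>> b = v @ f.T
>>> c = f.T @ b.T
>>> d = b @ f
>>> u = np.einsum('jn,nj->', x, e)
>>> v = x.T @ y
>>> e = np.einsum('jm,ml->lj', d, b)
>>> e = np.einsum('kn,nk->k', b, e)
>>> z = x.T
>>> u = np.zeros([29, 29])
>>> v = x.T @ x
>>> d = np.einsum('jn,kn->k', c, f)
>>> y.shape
(17, 17)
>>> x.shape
(17, 29)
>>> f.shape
(13, 7)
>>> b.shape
(7, 13)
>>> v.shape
(29, 29)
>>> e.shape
(7,)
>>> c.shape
(7, 7)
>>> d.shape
(13,)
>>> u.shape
(29, 29)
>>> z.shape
(29, 17)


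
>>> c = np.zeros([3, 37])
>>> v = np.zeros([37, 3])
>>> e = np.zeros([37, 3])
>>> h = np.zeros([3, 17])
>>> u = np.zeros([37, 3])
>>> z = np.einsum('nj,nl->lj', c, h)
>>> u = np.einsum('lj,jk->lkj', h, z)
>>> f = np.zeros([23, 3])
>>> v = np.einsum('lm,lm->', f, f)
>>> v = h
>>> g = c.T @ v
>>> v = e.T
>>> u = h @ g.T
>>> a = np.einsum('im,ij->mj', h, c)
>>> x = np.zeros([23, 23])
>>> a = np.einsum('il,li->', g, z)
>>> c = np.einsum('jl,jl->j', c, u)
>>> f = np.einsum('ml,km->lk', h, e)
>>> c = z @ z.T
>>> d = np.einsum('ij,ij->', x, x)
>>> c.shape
(17, 17)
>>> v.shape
(3, 37)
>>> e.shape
(37, 3)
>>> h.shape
(3, 17)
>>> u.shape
(3, 37)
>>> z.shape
(17, 37)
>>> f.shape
(17, 37)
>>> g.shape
(37, 17)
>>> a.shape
()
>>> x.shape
(23, 23)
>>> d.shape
()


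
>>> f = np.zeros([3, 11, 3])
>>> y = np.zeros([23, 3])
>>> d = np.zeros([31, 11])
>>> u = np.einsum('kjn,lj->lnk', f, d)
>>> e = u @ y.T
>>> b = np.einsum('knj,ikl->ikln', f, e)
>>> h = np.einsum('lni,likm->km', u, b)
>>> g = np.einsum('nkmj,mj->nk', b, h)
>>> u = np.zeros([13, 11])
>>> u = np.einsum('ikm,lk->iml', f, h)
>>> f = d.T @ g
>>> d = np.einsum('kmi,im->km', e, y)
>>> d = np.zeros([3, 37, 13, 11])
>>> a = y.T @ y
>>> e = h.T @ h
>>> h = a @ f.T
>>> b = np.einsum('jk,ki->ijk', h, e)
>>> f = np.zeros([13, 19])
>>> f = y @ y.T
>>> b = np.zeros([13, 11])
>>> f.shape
(23, 23)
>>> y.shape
(23, 3)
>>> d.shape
(3, 37, 13, 11)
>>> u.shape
(3, 3, 23)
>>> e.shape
(11, 11)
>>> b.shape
(13, 11)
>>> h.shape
(3, 11)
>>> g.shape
(31, 3)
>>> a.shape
(3, 3)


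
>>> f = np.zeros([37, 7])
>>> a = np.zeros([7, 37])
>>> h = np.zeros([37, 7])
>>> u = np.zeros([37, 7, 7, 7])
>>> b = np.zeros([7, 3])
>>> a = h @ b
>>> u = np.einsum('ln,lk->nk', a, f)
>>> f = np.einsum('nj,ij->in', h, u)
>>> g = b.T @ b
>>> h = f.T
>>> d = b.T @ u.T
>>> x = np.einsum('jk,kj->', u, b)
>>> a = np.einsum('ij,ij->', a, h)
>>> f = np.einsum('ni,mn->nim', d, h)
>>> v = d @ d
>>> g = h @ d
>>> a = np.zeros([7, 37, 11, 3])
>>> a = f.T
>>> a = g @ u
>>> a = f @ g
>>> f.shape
(3, 3, 37)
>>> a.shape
(3, 3, 3)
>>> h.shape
(37, 3)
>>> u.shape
(3, 7)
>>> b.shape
(7, 3)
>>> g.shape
(37, 3)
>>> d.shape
(3, 3)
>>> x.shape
()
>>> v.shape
(3, 3)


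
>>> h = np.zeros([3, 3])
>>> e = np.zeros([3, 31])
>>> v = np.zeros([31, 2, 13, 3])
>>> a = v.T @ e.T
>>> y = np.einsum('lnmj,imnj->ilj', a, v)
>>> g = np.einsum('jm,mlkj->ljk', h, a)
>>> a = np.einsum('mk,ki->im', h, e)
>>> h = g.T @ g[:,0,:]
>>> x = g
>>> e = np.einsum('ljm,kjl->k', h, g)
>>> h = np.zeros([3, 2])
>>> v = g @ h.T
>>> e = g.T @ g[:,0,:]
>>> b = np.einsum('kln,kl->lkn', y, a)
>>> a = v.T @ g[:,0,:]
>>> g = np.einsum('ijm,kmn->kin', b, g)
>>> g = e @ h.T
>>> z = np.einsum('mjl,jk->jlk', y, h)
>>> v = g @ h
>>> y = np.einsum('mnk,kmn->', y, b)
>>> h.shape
(3, 2)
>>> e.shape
(2, 3, 2)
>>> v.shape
(2, 3, 2)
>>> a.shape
(3, 3, 2)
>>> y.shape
()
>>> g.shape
(2, 3, 3)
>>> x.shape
(13, 3, 2)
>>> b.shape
(3, 31, 3)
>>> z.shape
(3, 3, 2)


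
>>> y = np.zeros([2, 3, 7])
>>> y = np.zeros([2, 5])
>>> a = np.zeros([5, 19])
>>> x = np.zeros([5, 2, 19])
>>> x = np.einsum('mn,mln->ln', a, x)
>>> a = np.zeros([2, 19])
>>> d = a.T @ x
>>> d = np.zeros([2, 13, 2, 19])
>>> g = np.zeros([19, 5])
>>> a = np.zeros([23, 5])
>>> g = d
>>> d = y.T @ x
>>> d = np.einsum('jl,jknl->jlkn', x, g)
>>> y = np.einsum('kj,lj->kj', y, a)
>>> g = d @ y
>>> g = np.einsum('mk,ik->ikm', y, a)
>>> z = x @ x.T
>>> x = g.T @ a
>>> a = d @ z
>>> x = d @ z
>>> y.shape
(2, 5)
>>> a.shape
(2, 19, 13, 2)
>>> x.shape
(2, 19, 13, 2)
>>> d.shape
(2, 19, 13, 2)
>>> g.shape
(23, 5, 2)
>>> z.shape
(2, 2)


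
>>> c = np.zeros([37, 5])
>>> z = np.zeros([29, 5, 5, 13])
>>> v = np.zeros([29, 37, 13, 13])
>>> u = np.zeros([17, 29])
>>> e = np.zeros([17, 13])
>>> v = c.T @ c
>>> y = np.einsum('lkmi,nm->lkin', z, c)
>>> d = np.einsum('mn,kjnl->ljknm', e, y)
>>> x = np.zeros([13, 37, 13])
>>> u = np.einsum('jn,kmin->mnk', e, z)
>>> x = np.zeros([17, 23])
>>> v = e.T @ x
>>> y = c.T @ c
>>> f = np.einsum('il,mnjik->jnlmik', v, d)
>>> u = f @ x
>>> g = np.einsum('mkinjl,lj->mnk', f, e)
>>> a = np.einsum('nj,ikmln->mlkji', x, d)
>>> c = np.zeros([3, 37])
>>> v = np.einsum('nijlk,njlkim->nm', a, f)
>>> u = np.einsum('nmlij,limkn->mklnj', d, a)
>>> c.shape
(3, 37)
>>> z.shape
(29, 5, 5, 13)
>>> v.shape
(29, 17)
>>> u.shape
(5, 23, 29, 37, 17)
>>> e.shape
(17, 13)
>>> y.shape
(5, 5)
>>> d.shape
(37, 5, 29, 13, 17)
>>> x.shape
(17, 23)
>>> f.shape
(29, 5, 23, 37, 13, 17)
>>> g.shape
(29, 37, 5)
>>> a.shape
(29, 13, 5, 23, 37)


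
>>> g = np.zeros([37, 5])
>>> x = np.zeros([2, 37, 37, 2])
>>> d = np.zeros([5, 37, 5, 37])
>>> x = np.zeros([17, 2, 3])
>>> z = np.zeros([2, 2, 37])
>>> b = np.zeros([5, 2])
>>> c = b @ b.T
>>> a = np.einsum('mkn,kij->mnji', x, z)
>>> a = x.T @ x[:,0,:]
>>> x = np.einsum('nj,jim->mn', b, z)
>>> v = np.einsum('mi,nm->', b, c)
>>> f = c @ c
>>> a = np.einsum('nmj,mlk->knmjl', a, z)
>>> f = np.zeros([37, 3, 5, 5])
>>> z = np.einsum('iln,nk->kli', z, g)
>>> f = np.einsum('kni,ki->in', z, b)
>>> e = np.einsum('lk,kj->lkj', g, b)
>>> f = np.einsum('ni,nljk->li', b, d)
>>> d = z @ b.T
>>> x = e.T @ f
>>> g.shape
(37, 5)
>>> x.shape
(2, 5, 2)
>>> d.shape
(5, 2, 5)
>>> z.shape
(5, 2, 2)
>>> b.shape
(5, 2)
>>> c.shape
(5, 5)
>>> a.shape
(37, 3, 2, 3, 2)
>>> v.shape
()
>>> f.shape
(37, 2)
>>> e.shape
(37, 5, 2)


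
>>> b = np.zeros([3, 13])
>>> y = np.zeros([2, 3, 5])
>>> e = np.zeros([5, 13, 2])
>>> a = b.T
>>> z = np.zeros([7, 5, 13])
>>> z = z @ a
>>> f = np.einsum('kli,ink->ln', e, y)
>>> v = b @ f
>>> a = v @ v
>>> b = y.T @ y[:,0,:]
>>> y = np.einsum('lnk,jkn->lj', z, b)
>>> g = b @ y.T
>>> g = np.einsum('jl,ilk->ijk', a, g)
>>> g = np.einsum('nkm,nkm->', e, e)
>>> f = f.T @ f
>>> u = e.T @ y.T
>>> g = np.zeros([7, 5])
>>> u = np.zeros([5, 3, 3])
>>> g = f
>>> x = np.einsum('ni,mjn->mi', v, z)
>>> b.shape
(5, 3, 5)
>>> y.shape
(7, 5)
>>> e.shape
(5, 13, 2)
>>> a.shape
(3, 3)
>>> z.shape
(7, 5, 3)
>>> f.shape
(3, 3)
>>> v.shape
(3, 3)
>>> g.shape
(3, 3)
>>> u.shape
(5, 3, 3)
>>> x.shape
(7, 3)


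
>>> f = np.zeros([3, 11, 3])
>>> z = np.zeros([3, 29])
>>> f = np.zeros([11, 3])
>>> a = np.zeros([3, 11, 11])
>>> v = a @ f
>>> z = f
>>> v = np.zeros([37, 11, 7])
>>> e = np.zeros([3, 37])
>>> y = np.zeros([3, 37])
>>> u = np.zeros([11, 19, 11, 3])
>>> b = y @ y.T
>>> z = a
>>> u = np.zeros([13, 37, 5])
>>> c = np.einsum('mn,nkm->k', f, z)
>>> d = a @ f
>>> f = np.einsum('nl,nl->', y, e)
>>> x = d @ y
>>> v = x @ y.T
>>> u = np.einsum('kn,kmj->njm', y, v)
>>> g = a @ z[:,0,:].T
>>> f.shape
()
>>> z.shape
(3, 11, 11)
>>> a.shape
(3, 11, 11)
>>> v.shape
(3, 11, 3)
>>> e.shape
(3, 37)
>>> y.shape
(3, 37)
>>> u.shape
(37, 3, 11)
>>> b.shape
(3, 3)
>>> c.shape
(11,)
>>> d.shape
(3, 11, 3)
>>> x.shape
(3, 11, 37)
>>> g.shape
(3, 11, 3)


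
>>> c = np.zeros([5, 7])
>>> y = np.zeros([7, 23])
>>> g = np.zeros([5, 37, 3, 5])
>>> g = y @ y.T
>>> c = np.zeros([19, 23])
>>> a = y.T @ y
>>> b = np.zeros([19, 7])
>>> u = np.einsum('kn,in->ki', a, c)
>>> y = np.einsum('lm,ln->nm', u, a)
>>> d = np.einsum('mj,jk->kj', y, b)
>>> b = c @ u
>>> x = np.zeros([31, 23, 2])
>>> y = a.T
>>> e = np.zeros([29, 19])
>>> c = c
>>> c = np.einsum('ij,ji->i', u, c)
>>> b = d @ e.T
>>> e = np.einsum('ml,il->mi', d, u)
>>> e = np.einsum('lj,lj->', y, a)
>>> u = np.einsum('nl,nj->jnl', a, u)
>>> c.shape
(23,)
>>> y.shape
(23, 23)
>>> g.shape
(7, 7)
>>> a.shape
(23, 23)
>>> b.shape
(7, 29)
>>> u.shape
(19, 23, 23)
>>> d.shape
(7, 19)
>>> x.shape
(31, 23, 2)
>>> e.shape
()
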